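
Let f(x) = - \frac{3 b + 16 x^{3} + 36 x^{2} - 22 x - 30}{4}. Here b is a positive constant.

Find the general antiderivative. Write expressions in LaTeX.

F(x) = - \frac{3 b x}{4} - x^{4} - 3 x^{3} + \frac{11 x^{2}}{4} + \frac{15 x}{2} + C

For F(x) to be correct the identity F'(x) - f(x) = 0 must hold.
Check: d/dx[- \frac{3 b x}{4} - x^{4} - 3 x^{3} + \frac{11 x^{2}}{4} + \frac{15 x}{2}] = - \frac{3 b}{4} - 4 x^{3} - 9 x^{2} + \frac{11 x}{2} + \frac{15}{2}, which equals f(x).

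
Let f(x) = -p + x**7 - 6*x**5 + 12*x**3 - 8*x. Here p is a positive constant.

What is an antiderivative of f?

An antiderivative is F(x) = (-8*p*x + x**8 - 8*x**6 + 24*x**4 - 32*x**2 + 16)/8.

Integrate term by term and add the pieces.
Check: d/dx[(-8*p*x + x**8 - 8*x**6 + 24*x**4 - 32*x**2 + 16)/8] = -p + x**7 - 6*x**5 + 12*x**3 - 8*x = f(x).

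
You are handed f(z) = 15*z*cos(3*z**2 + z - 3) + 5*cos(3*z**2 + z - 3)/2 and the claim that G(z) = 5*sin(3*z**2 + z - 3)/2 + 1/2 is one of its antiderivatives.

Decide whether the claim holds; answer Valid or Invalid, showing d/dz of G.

Valid. The derivative of G reproduces f.

d/dz[G] = 15*z*cos(3*z**2 + z - 3) + 5*cos(3*z**2 + z - 3)/2
This equals f(z) exactly, so the claim holds.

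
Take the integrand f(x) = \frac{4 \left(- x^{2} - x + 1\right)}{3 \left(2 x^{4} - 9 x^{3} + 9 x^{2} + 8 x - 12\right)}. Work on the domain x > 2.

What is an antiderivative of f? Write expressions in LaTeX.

Factor the denominator (3 \left(x - 2\right)^{2} \left(x + 1\right) \left(2 x - 3\right)) and decompose: f = - \frac{88}{15 \left(2 x - 3\right)} - \frac{4}{135 \left(x + 1\right)} + \frac{80}{27 \left(x - 2\right)} - \frac{20}{9 \left(x - 2\right)^{2}}; each piece integrates to a log, atan, or power term.
Check: d/dx[\frac{80 \log{\left(x - 2 \right)}}{27} - \frac{44 \log{\left(x - \frac{3}{2} \right)}}{15} - \frac{4 \log{\left(x + 1 \right)}}{135} + \frac{20}{9 x - 18}] = \frac{- 4 x^{2} - 4 x + 4}{6 x^{4} - 27 x^{3} + 27 x^{2} + 24 x - 36}, which equals f(x).

An antiderivative is F(x) = \frac{80 \log{\left(x - 2 \right)}}{27} - \frac{44 \log{\left(x - \frac{3}{2} \right)}}{15} - \frac{4 \log{\left(x + 1 \right)}}{135} + \frac{20}{9 x - 18}.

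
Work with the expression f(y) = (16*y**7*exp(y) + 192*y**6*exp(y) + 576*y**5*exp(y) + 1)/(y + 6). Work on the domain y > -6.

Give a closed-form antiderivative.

An antiderivative is F(y) = 16*y**6*exp(y) + log(y/2 + 3).

A candidate is checked by its d/dy: the result must match f(y).
Check: d/dy[16*y**6*exp(y) + log(y/2 + 3)] = (16*y**7*exp(y) + 192*y**6*exp(y) + 576*y**5*exp(y) + 1)/(y + 6) = f(y).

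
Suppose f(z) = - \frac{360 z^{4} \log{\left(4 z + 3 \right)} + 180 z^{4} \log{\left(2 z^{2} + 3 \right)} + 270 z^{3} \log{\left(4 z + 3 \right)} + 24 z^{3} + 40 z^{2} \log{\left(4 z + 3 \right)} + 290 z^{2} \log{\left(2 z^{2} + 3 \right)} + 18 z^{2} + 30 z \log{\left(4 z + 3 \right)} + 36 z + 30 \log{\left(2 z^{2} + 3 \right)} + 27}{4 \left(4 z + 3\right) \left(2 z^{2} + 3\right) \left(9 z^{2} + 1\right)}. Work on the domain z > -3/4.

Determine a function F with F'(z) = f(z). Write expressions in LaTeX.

An antiderivative is F(z) = \frac{- 5 \log{\left(4 z + 3 \right)} \log{\left(2 z^{2} + 3 \right)} - 2 \operatorname{atan}{\left(3 z \right)}}{8}.

Any candidate F(z) must reproduce f(z) exactly when differentiated.
Check: d/dz[\frac{- 5 \log{\left(4 z + 3 \right)} \log{\left(2 z^{2} + 3 \right)} - 2 \operatorname{atan}{\left(3 z \right)}}{8}] = \frac{- 360 z^{4} \log{\left(4 z + 3 \right)} - 180 z^{4} \log{\left(2 z^{2} + 3 \right)} - 270 z^{3} \log{\left(4 z + 3 \right)} - 24 z^{3} - 40 z^{2} \log{\left(4 z + 3 \right)} - 290 z^{2} \log{\left(2 z^{2} + 3 \right)} - 18 z^{2} - 30 z \log{\left(4 z + 3 \right)} - 36 z - 30 \log{\left(2 z^{2} + 3 \right)} - 27}{288 z^{5} + 216 z^{4} + 464 z^{3} + 348 z^{2} + 48 z + 36}, which equals f(z).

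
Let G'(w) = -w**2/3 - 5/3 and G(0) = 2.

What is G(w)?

Differentiate the proposed G(w) back; it has to land on the given G'(w).
A general antiderivative is -w**3/9 - 5*w/3 + C.
The condition gives C = 2 - (0) = 2.
So G(w) = -w**3/9 - 5*w/3 + 2.
Check: d/dw[-w**3/9 - 5*w/3 + 2] = -w**2/3 - 5/3 = G'(w).

G(w) = -w**3/9 - 5*w/3 + 2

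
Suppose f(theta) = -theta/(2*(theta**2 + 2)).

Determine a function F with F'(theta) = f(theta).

An antiderivative is F(theta) = -log(theta**2 + 2)/4.

The substitution u = theta**2 + 2 works: f is exactly (dF/du)*(du/dtheta) for that inner function.
Check: d/dtheta[-log(theta**2 + 2)/4] = -theta/(2*theta**2 + 4), which equals f(theta).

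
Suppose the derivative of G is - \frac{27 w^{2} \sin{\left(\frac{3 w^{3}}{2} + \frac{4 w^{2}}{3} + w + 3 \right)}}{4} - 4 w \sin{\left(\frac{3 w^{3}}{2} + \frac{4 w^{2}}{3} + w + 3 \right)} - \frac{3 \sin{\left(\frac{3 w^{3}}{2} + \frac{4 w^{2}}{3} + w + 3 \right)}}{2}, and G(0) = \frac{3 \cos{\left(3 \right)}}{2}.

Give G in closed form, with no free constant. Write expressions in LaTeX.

G'(w) matches the chain-rule pattern g'(h)*h' with inner function h(w) = \frac{3 w^{3}}{2} + \frac{4 w^{2}}{3} + w + 3; substituting u = h(w) collapses the integral.
A general antiderivative is \frac{3 \cos{\left(\frac{3 w^{3}}{2} + \frac{4 w^{2}}{3} + w + 3 \right)}}{2} + C.
The condition gives C = \frac{3 \cos{\left(3 \right)}}{2} - (\frac{3 \cos{\left(3 \right)}}{2}) = 0.
So G(w) = \frac{3 \cos{\left(\frac{3 w^{3}}{2} + \frac{4 w^{2}}{3} + w + 3 \right)}}{2}.
Check: d/dw[\frac{3 \cos{\left(\frac{3 w^{3}}{2} + \frac{4 w^{2}}{3} + w + 3 \right)}}{2}] = - \frac{27 w^{2} \sin{\left(\frac{3 w^{3}}{2} + \frac{4 w^{2}}{3} + w + 3 \right)}}{4} - 4 w \sin{\left(\frac{3 w^{3}}{2} + \frac{4 w^{2}}{3} + w + 3 \right)} - \frac{3 \sin{\left(\frac{3 w^{3}}{2} + \frac{4 w^{2}}{3} + w + 3 \right)}}{2} = G'(w).

G(w) = \frac{3 \cos{\left(\frac{3 w^{3}}{2} + \frac{4 w^{2}}{3} + w + 3 \right)}}{2}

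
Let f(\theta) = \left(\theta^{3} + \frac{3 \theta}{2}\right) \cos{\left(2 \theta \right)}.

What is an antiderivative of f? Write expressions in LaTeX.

A first test for any F(\theta): its \theta-derivative must equal f(\theta) identically.
Check: d/d\theta[\frac{\theta^{3} \sin{\left(2 \theta \right)}}{2} + \frac{3 \theta^{2} \cos{\left(2 \theta \right)}}{4}] = \theta^{3} \cos{\left(2 \theta \right)} + \frac{3 \theta \cos{\left(2 \theta \right)}}{2}, which equals f(\theta).

An antiderivative is F(\theta) = \frac{\theta^{3} \sin{\left(2 \theta \right)}}{2} + \frac{3 \theta^{2} \cos{\left(2 \theta \right)}}{4}.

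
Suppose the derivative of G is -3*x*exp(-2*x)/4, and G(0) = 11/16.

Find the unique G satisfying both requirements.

G(x) = (6*x + 8*exp(2*x) + 3)*exp(-2*x)/16

G'(x) has the shape u'v + uv' for u = 3*x/8 + 3/16 and v = exp(-2*x) — it is the derivative of the product u*v.
A general antiderivative is (6*x + 3)*exp(-2*x)/16 + C.
The condition gives C = 11/16 - (3/16) = 1/2.
So G(x) = (6*x + 8*exp(2*x) + 3)*exp(-2*x)/16.
Check: d/dx[(6*x + 8*exp(2*x) + 3)*exp(-2*x)/16] = -3*x*exp(-2*x)/4 = G'(x).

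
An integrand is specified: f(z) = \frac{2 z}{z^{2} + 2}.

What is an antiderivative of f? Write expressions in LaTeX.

The substitution u = z^{2} + 2 works: f is exactly (dF/du)*(du/dz) for that inner function.
Check: d/dz[\log{\left(z^{2} + 2 \right)}] = \frac{2 z}{z^{2} + 2} = f(z).

An antiderivative is F(z) = \log{\left(z^{2} + 2 \right)}.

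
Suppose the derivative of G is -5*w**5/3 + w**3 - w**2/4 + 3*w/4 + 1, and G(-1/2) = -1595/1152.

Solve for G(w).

Integrate term by term and add the pieces.
A general antiderivative is -5*w**6/18 + w**4/4 - w**3/12 + 3*w**2/8 + w + C.
The condition gives C = -1595/1152 - (-443/1152) = -1.
So G(w) = -5*w**6/18 + w**4/4 - w**3/12 + 3*w**2/8 + w - 1.
Check: d/dw[-5*w**6/18 + w**4/4 - w**3/12 + 3*w**2/8 + w - 1] = -5*w**5/3 + w**3 - w**2/4 + 3*w/4 + 1 = G'(w).

G(w) = -5*w**6/18 + w**4/4 - w**3/12 + 3*w**2/8 + w - 1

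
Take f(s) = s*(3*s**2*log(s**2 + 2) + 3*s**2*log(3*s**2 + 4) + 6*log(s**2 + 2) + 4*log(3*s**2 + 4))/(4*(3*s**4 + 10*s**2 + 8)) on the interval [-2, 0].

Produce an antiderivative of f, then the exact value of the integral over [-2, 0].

f has the shape u'v + uv' for u = log(s**2 + 2)/8 and v = log(3*s**2 + 4) — it is the derivative of the product u*v.
F(s) = log(s**2 + 2)*log(3*s**2 + 4)/8 is an antiderivative of f.
Check: d/ds[log(s**2 + 2)*log(3*s**2 + 4)/8] = (3*s**3*log(s**2 + 2) + 3*s**3*log(3*s**2 + 4) + 6*s*log(s**2 + 2) + 4*s*log(3*s**2 + 4))/(12*s**4 + 40*s**2 + 32), which equals f(s).
F(0) = log(2)*log(4)/8; F(-2) = log(6)*log(16)/8.
Integral = F(0) - F(-2) = -log(6)*log(16)/8 + log(2)*log(4)/8.

Antiderivative: F(s) = log(s**2 + 2)*log(3*s**2 + 4)/8; value = -log(6)*log(16)/8 + log(2)*log(4)/8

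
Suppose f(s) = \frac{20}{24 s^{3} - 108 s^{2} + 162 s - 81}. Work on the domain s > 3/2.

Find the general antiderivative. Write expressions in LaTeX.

F(s) = - \frac{5}{12 s^{2} - 36 s + 27} + C

An antiderivative F(s) passes only if d/ds[F] lands on f(s) exactly.
Check: d/ds[- \frac{5}{12 s^{2} - 36 s + 27}] = \frac{20}{24 s^{3} - 108 s^{2} + 162 s - 81} = f(s).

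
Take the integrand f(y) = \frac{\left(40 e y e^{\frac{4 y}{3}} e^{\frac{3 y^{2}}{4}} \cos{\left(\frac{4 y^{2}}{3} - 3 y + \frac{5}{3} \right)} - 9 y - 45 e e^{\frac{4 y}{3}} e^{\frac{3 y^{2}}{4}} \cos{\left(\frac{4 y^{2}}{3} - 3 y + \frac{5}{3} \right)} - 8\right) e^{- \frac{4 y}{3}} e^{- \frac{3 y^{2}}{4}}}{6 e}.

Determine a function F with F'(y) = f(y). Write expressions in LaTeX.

Differentiate the proposed F(y) back; it has to land on f(y) exactly.
Check: d/dy[\frac{5 \sin{\left(\frac{4 y^{2}}{3} - 3 y + \frac{5}{3} \right)} + \frac{2 e^{- \frac{4 y}{3}} e^{- \frac{3 y^{2}}{4}}}{e}}{2}] = \frac{\left(40 e y e^{\frac{4 y}{3}} e^{\frac{3 y^{2}}{4}} \cos{\left(\frac{4 y^{2}}{3} - 3 y + \frac{5}{3} \right)} - 9 y - 45 e e^{\frac{4 y}{3}} e^{\frac{3 y^{2}}{4}} \cos{\left(\frac{4 y^{2}}{3} - 3 y + \frac{5}{3} \right)} - 8\right) e^{- \frac{4 y}{3}} e^{- \frac{3 y^{2}}{4}}}{6 e} = f(y).

An antiderivative is F(y) = \frac{5 \sin{\left(\frac{4 y^{2}}{3} - 3 y + \frac{5}{3} \right)} + \frac{2 e^{- \frac{4 y}{3}} e^{- \frac{3 y^{2}}{4}}}{e}}{2}.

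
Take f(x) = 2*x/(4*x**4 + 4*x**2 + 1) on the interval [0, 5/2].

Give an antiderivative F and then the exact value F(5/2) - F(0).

The substitution u = 4*x**2 + 2 works: f is exactly (dF/du)*(du/dx) for that inner function.
F(x) = -1/(4*x**2 + 2) is an antiderivative of f.
Check: d/dx[-1/(4*x**2 + 2)] = 2*x/(4*x**4 + 4*x**2 + 1) = f(x).
F(5/2) = -1/27; F(0) = -1/2.
Integral = F(5/2) - F(0) = 25/54.

Antiderivative: F(x) = -1/(4*x**2 + 2); value = 25/54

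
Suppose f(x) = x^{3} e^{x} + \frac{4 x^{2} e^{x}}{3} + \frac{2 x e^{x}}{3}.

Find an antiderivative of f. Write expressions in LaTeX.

An antiderivative is F(x) = \frac{\left(3 x^{3} - 5 x^{2} + 12 x - 12\right) e^{x}}{3}.

Recognize the product-rule pattern: f = u'v + uv' with u = x^{3} - \frac{5 x^{2}}{3} + 4 x - 4, v = e^{x}, so integration by parts undoes it.
Check: d/dx[\frac{\left(3 x^{3} - 5 x^{2} + 12 x - 12\right) e^{x}}{3}] = x^{3} e^{x} + \frac{4 x^{2} e^{x}}{3} + \frac{2 x e^{x}}{3} = f(x).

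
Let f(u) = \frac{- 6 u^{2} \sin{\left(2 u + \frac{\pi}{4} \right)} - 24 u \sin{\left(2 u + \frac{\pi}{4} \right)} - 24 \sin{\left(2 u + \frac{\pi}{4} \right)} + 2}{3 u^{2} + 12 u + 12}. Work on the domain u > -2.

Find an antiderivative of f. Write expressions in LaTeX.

An antiderivative is F(u) = \cos{\left(2 u + \frac{\pi}{4} \right)} - \frac{4}{6 u + 12}.

Since d/du undoes antidifferentiation here, F'(u) = f(u) is required of F(u).
Check: d/du[\cos{\left(2 u + \frac{\pi}{4} \right)} - \frac{4}{6 u + 12}] = \frac{- 6 u^{2} \sin{\left(2 u + \frac{\pi}{4} \right)} - 24 u \sin{\left(2 u + \frac{\pi}{4} \right)} - 24 \sin{\left(2 u + \frac{\pi}{4} \right)} + 2}{3 u^{2} + 12 u + 12} = f(u).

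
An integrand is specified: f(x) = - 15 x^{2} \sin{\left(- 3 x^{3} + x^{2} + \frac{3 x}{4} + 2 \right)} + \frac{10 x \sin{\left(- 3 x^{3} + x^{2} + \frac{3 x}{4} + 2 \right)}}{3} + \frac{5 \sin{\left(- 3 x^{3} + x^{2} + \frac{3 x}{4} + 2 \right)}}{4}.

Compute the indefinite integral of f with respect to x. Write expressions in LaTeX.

F(x) = - \frac{5 \cos{\left(- 3 x^{3} + x^{2} + \frac{3 x}{4} + 2 \right)}}{3} + C

f matches the chain-rule pattern g'(h)*h' with inner function h(x) = - 3 x^{3} + x^{2} + \frac{3 x}{4} + 2; substituting u = h(x) collapses the integral.
Check: d/dx[- \frac{5 \cos{\left(- 3 x^{3} + x^{2} + \frac{3 x}{4} + 2 \right)}}{3}] = - 15 x^{2} \sin{\left(- 3 x^{3} + x^{2} + \frac{3 x}{4} + 2 \right)} + \frac{10 x \sin{\left(- 3 x^{3} + x^{2} + \frac{3 x}{4} + 2 \right)}}{3} + \frac{5 \sin{\left(- 3 x^{3} + x^{2} + \frac{3 x}{4} + 2 \right)}}{4} = f(x).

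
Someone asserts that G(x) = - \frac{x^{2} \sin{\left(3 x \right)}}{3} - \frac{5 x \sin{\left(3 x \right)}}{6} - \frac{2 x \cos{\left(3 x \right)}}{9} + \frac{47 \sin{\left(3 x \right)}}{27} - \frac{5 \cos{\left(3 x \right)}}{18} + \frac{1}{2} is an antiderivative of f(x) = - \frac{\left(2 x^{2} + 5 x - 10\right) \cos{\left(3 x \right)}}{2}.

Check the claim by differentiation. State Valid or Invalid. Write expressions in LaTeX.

Valid. The derivative of G reproduces f.

d/dx[G] = - x^{2} \cos{\left(3 x \right)} - \frac{5 x \cos{\left(3 x \right)}}{2} + 5 \cos{\left(3 x \right)}
This equals f(x) exactly, so the claim holds.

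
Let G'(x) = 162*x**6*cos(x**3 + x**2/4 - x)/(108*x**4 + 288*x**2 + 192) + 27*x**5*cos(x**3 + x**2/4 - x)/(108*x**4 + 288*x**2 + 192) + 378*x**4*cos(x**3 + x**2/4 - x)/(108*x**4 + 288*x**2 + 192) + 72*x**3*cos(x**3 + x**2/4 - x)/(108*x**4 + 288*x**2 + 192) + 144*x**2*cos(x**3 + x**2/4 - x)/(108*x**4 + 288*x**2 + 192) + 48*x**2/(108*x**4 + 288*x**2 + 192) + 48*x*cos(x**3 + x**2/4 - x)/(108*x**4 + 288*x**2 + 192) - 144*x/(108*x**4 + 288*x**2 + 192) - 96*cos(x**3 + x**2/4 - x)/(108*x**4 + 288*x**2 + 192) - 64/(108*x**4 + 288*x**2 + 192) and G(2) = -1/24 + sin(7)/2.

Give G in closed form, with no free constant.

Integrate term by term and add the pieces.
A general antiderivative is (1 - 2*x/3)/(3*x**2/2 + 2) + sin(x**3 + x**2/4 - x)/2 + C.
The condition gives C = -1/24 + sin(7)/2 - (-1/24 + sin(7)/2) = 0.
So G(x) = (1 - 2*x/3)/(3*x**2/2 + 2) + sin(x**3 + x**2/4 - x)/2.
Check: d/dx[(1 - 2*x/3)/(3*x**2/2 + 2) + sin(x**3 + x**2/4 - x)/2] = (162*x**6*cos(x**3 + x**2/4 - x) + 27*x**5*cos(x**3 + x**2/4 - x) + 378*x**4*cos(x**3 + x**2/4 - x) + 72*x**3*cos(x**3 + x**2/4 - x) + 144*x**2*cos(x**3 + x**2/4 - x) + 48*x**2 + 48*x*cos(x**3 + x**2/4 - x) - 144*x - 96*cos(x**3 + x**2/4 - x) - 64)/(108*x**4 + 288*x**2 + 192), which equals G'(x).

G(x) = (1 - 2*x/3)/(3*x**2/2 + 2) + sin(x**3 + x**2/4 - x)/2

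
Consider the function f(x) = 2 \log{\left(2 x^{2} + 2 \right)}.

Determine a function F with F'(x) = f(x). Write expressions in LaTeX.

A candidate is checked by its d/dx: the result must match f(x).
Check: d/dx[2 x \log{\left(x^{2} + 1 \right)} - 4 x + 2 x \log{\left(2 \right)} + 4 \operatorname{atan}{\left(x \right)}] = 2 \log{\left(x^{2} + 1 \right)} + 2 \log{\left(2 \right)}, which equals f(x).

An antiderivative is F(x) = 2 x \log{\left(x^{2} + 1 \right)} - 4 x + 2 x \log{\left(2 \right)} + 4 \operatorname{atan}{\left(x \right)}.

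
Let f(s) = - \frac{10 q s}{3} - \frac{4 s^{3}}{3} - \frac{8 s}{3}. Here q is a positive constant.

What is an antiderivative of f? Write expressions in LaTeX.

Integrate term by term and add the pieces.
Check: d/ds[- \frac{5 q s^{2}}{3} - \frac{s^{4}}{3} - \frac{4 s^{2}}{3}] = - \frac{10 q s}{3} - \frac{4 s^{3}}{3} - \frac{8 s}{3} = f(s).

An antiderivative is F(s) = - \frac{5 q s^{2}}{3} - \frac{s^{4}}{3} - \frac{4 s^{2}}{3}.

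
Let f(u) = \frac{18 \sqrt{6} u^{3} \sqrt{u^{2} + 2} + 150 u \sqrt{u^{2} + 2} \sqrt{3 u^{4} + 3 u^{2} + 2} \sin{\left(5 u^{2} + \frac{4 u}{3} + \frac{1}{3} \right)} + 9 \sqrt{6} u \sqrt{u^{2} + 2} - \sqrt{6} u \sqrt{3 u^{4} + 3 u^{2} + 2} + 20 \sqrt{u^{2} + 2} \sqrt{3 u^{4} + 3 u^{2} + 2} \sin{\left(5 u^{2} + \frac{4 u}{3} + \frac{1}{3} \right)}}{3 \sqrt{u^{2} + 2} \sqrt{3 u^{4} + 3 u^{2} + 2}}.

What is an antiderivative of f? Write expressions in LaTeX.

An antiderivative is F(u) = - \frac{\sqrt{6} \sqrt{u^{2} + 2} - 3 \sqrt{6} \sqrt{3 u^{4} + 3 u^{2} + 2} + 15 \cos{\left(5 u^{2} + \frac{4 u}{3} + \frac{1}{3} \right)}}{3}.

Check any antiderivative F(u) by computing F'(u) and comparing it with f(u).
Check: d/du[- \frac{\sqrt{6} \sqrt{u^{2} + 2} - 3 \sqrt{6} \sqrt{3 u^{4} + 3 u^{2} + 2} + 15 \cos{\left(5 u^{2} + \frac{4 u}{3} + \frac{1}{3} \right)}}{3}] = \frac{18 \sqrt{6} u^{3} \sqrt{u^{2} + 2} + 150 u \sqrt{u^{2} + 2} \sqrt{3 u^{4} + 3 u^{2} + 2} \sin{\left(5 u^{2} + \frac{4 u}{3} + \frac{1}{3} \right)} + 9 \sqrt{6} u \sqrt{u^{2} + 2} - \sqrt{6} u \sqrt{3 u^{4} + 3 u^{2} + 2} + 20 \sqrt{u^{2} + 2} \sqrt{3 u^{4} + 3 u^{2} + 2} \sin{\left(5 u^{2} + \frac{4 u}{3} + \frac{1}{3} \right)}}{3 \sqrt{u^{2} + 2} \sqrt{3 u^{4} + 3 u^{2} + 2}} = f(u).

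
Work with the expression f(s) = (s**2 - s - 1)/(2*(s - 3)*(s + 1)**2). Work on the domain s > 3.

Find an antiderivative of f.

An antiderivative is F(s) = (5*s*log(s - 3) + 11*s*log(s + 1) + 5*log(s - 3) + 11*log(s + 1) + 4)/(32*s + 32).

The denominator factors as 2*(s - 3)*(s + 1)**2; partial fractions split f into directly integrable pieces: 11/(32*(s + 1)) - 1/(8*(s + 1)**2) + 5/(32*(s - 3)).
Check: d/ds[(5*s*log(s - 3) + 11*s*log(s + 1) + 5*log(s - 3) + 11*log(s + 1) + 4)/(32*s + 32)] = (s**2 - s - 1)/(2*s**3 - 2*s**2 - 10*s - 6), which equals f(s).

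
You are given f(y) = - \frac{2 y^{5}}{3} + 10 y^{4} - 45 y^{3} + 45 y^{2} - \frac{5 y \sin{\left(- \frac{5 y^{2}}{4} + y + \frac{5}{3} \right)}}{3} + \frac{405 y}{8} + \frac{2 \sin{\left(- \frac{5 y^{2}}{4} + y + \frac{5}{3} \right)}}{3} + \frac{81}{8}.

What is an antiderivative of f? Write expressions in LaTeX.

The integrand splits into summands that can be handled one at a time.
Check: d/dy[- \frac{64 y^{6} - 1152 y^{5} + 6480 y^{4} - 8640 y^{3} - 14580 y^{2} - 5832 y + 384 \cos{\left(- \frac{5 y^{2}}{4} + y + \frac{5}{3} \right)} - 729}{576}] = - \frac{2 y^{5}}{3} + 10 y^{4} - 45 y^{3} + 45 y^{2} - \frac{5 y \sin{\left(- \frac{5 y^{2}}{4} + y + \frac{5}{3} \right)}}{3} + \frac{405 y}{8} + \frac{2 \sin{\left(- \frac{5 y^{2}}{4} + y + \frac{5}{3} \right)}}{3} + \frac{81}{8} = f(y).

An antiderivative is F(y) = - \frac{64 y^{6} - 1152 y^{5} + 6480 y^{4} - 8640 y^{3} - 14580 y^{2} - 5832 y + 384 \cos{\left(- \frac{5 y^{2}}{4} + y + \frac{5}{3} \right)} - 729}{576}.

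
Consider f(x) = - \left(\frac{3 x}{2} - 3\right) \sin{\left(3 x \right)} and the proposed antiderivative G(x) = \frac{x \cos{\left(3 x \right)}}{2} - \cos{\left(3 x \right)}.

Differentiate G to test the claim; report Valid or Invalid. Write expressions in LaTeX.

Invalid: d/dx[G] - f = \frac{\cos{\left(3 x \right)}}{2}, which is not 0.

d/dx[G] = - \frac{3 x \sin{\left(3 x \right)}}{2} + 3 \sin{\left(3 x \right)} + \frac{\cos{\left(3 x \right)}}{2}
d/dx[G] - f(x) = \frac{\cos{\left(3 x \right)}}{2} != 0.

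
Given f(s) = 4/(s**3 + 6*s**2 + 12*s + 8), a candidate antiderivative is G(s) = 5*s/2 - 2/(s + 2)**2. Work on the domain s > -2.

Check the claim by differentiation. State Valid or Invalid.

d/ds[G] = (5*s**3 + 30*s**2 + 60*s + 48)/(2*s**3 + 12*s**2 + 24*s + 16)
d/ds[G] - f(s) = 5/2 != 0.

Invalid: d/ds[G] - f = 5/2, which is not 0.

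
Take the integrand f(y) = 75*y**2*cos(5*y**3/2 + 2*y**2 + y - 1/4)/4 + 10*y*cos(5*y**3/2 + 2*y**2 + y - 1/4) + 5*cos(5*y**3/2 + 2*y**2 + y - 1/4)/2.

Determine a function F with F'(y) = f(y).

The substitution u = 5*y**3/2 + 2*y**2 + y - 1/4 works: f is exactly (dF/du)*(du/dy) for that inner function.
Check: d/dy[5*sin(5*y**3/2 + 2*y**2 + y - 1/4)/2] = 75*y**2*cos(5*y**3/2 + 2*y**2 + y - 1/4)/4 + 10*y*cos(5*y**3/2 + 2*y**2 + y - 1/4) + 5*cos(5*y**3/2 + 2*y**2 + y - 1/4)/2 = f(y).

An antiderivative is F(y) = 5*sin(5*y**3/2 + 2*y**2 + y - 1/4)/2.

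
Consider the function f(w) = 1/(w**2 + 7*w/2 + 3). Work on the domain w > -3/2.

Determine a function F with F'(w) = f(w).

Factor the denominator ((w + 2)*(2*w + 3)) and decompose: f = 4/(2*w + 3) - 2/(w + 2); each piece integrates to a log, atan, or power term.
Check: d/dw[2*log(w + 3/2) - 2*log(w + 2)] = 2/(2*w**2 + 7*w + 6), which equals f(w).

An antiderivative is F(w) = 2*log(w + 3/2) - 2*log(w + 2).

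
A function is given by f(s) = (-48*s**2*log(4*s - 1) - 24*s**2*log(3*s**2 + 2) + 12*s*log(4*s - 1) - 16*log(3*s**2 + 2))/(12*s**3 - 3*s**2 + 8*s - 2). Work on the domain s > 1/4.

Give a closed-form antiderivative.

An antiderivative is F(s) = -2*log(4*s - 1)*log(3*s**2 + 2).

f has the shape u'v + uv' for u = -2*log(4*s - 1) and v = log(3*s**2 + 2) — it is the derivative of the product u*v.
Check: d/ds[-2*log(4*s - 1)*log(3*s**2 + 2)] = (-48*s**2*log(4*s - 1) - 24*s**2*log(3*s**2 + 2) + 12*s*log(4*s - 1) - 16*log(3*s**2 + 2))/(12*s**3 - 3*s**2 + 8*s - 2) = f(s).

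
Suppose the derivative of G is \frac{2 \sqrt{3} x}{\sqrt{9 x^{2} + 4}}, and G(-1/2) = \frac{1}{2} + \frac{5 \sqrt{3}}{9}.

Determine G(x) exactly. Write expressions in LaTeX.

G(x) = \frac{\sqrt{3} \left(4 \sqrt{9 x^{2} + 4} + 3 \sqrt{3}\right)}{18}

G'(x) matches the chain-rule pattern g'(h)*h' with inner function h(x) = 3 x^{2} + \frac{4}{3}; substituting u = h(x) collapses the integral.
A general antiderivative is \frac{2 \sqrt{3 x^{2} + \frac{4}{3}}}{3} + C.
The condition gives C = \frac{1}{2} + \frac{5 \sqrt{3}}{9} - (\frac{5 \sqrt{3}}{9}) = \frac{1}{2}.
So G(x) = \frac{\sqrt{3} \left(4 \sqrt{9 x^{2} + 4} + 3 \sqrt{3}\right)}{18}.
Check: d/dx[\frac{\sqrt{3} \left(4 \sqrt{9 x^{2} + 4} + 3 \sqrt{3}\right)}{18}] = \frac{2 \sqrt{3} x}{\sqrt{9 x^{2} + 4}} = G'(x).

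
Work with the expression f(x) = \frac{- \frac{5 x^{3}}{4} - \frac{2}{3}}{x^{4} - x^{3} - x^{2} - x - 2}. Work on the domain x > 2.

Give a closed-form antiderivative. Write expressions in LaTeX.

An antiderivative is F(x) = - \frac{32 \log{\left(x - 2 \right)}}{45} - \frac{7 \log{\left(x + 1 \right)}}{72} - \frac{53 \log{\left(x^{2} + 1 \right)}}{240} + \frac{3 \operatorname{atan}{\left(x \right)}}{40}.

The denominator factors as 12 \left(x - 2\right) \left(x + 1\right) \left(x^{2} + 1\right); partial fractions split f into directly integrable pieces: - \frac{53 x - 9}{120 \left(x^{2} + 1\right)} - \frac{7}{72 \left(x + 1\right)} - \frac{32}{45 \left(x - 2\right)}.
Check: d/dx[- \frac{32 \log{\left(x - 2 \right)}}{45} - \frac{7 \log{\left(x + 1 \right)}}{72} - \frac{53 \log{\left(x^{2} + 1 \right)}}{240} + \frac{3 \operatorname{atan}{\left(x \right)}}{40}] = \frac{- 15 x^{3} - 8}{12 x^{4} - 12 x^{3} - 12 x^{2} - 12 x - 24}, which equals f(x).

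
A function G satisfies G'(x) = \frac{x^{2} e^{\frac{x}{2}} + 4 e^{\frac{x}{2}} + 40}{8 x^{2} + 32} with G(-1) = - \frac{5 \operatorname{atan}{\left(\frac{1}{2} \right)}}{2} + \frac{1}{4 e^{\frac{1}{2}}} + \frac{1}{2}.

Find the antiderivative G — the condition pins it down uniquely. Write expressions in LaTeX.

G(x) = \frac{e^{\frac{x}{2}}}{4} + \frac{5 \operatorname{atan}{\left(\frac{x}{2} \right)}}{2} + \frac{1}{2}

Differentiate the proposed G(x) back; it has to land on the given G'(x).
A general antiderivative is \frac{e^{\frac{x}{2}}}{4} + \frac{5 \operatorname{atan}{\left(\frac{x}{2} \right)}}{2} + C.
The condition gives C = - \frac{5 \operatorname{atan}{\left(\frac{1}{2} \right)}}{2} + \frac{1}{4 e^{\frac{1}{2}}} + \frac{1}{2} - (- \frac{5 \operatorname{atan}{\left(\frac{1}{2} \right)}}{2} + \frac{1}{4 e^{\frac{1}{2}}}) = \frac{1}{2}.
So G(x) = \frac{e^{\frac{x}{2}}}{4} + \frac{5 \operatorname{atan}{\left(\frac{x}{2} \right)}}{2} + \frac{1}{2}.
Check: d/dx[\frac{e^{\frac{x}{2}}}{4} + \frac{5 \operatorname{atan}{\left(\frac{x}{2} \right)}}{2} + \frac{1}{2}] = \frac{x^{2} e^{\frac{x}{2}} + 4 e^{\frac{x}{2}} + 40}{8 x^{2} + 32} = G'(x).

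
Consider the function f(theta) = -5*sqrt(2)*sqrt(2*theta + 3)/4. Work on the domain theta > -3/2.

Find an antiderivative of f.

An antiderivative is F(theta) = -5*theta*sqrt(theta + 3/2)/3 - 5*sqrt(theta + 3/2)/2.

Recover f(theta) by differentiating a candidate F(theta); any mismatch rules it out.
Check: d/dtheta[-5*theta*sqrt(theta + 3/2)/3 - 5*sqrt(theta + 3/2)/2] = sqrt(2)*(-10*theta - 15)/(4*sqrt(2*theta + 3)), which equals f(theta).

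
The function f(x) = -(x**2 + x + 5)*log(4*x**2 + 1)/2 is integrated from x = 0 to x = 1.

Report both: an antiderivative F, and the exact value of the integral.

A candidate is checked by its d/dx: the result must match f(x).
F(x) = -(24*x**3*log(4*x**2 + 1) - 16*x**3 + 36*x**2*log(4*x**2 + 1) - 36*x**2 + 360*x*log(4*x**2 + 1) - 708*x + 9*log(x**2 + 1/4) + 354*atan(2*x))/144 is an antiderivative of f.
Check: d/dx[-(24*x**3*log(4*x**2 + 1) - 16*x**3 + 36*x**2*log(4*x**2 + 1) - 36*x**2 + 360*x*log(4*x**2 + 1) - 708*x + 9*log(x**2 + 1/4) + 354*atan(2*x))/144] = -x**2*log(4*x**2 + 1)/2 - x*log(4*x**2 + 1)/2 - 5*log(4*x**2 + 1)/2, which equals f(x).
F(1) = -35*log(5)/12 - 59*atan(2)/24 - log(5/4)/16 + 95/18; F(0) = log(4)/16.
Integral = F(1) - F(0) = -35*log(5)/12 - 59*atan(2)/24 - log(4)/16 - log(5/4)/16 + 95/18.

Antiderivative: F(x) = -(24*x**3*log(4*x**2 + 1) - 16*x**3 + 36*x**2*log(4*x**2 + 1) - 36*x**2 + 360*x*log(4*x**2 + 1) - 708*x + 9*log(x**2 + 1/4) + 354*atan(2*x))/144; value = -35*log(5)/12 - 59*atan(2)/24 - log(4)/16 - log(5/4)/16 + 95/18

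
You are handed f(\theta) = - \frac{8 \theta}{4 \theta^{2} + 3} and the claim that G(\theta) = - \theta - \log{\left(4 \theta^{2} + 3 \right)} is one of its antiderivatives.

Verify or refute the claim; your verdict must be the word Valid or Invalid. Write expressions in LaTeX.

d/d\theta[G] = \frac{- 4 \theta^{2} - 8 \theta - 3}{4 \theta^{2} + 3}
d/d\theta[G] - f(\theta) = -1 != 0.

Invalid: d/d\theta[G] - f = -1, which is not 0.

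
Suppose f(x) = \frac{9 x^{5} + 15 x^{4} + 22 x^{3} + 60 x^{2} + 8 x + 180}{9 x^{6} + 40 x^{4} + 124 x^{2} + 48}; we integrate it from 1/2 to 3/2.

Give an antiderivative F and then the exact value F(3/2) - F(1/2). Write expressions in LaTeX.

An antiderivative F(x) passes only if d/dx[F] lands on f(x) exactly.
F(x) = \frac{\log{\left(\frac{x^{4}}{2} + 2 x^{2} + 6 \right)}}{4} + \frac{5 \operatorname{atan}{\left(\frac{3 x}{2} \right)}}{2} is an antiderivative of f.
Check: d/dx[\frac{\log{\left(\frac{x^{4}}{2} + 2 x^{2} + 6 \right)}}{4} + \frac{5 \operatorname{atan}{\left(\frac{3 x}{2} \right)}}{2}] = \frac{9 x^{5} + 15 x^{4} + 22 x^{3} + 60 x^{2} + 8 x + 180}{9 x^{6} + 40 x^{4} + 124 x^{2} + 48} = f(x).
F(3/2) = \frac{\log{\left(\frac{417}{32} \right)}}{4} + \frac{5 \operatorname{atan}{\left(\frac{9}{4} \right)}}{2}; F(1/2) = \frac{\log{\left(\frac{209}{32} \right)}}{4} + \frac{5 \operatorname{atan}{\left(\frac{3}{4} \right)}}{2}.
Integral = F(3/2) - F(1/2) = - \frac{5 \operatorname{atan}{\left(\frac{3}{4} \right)}}{2} - \frac{\log{\left(\frac{209}{32} \right)}}{4} + \frac{\log{\left(\frac{417}{32} \right)}}{4} + \frac{5 \operatorname{atan}{\left(\frac{9}{4} \right)}}{2}.

Antiderivative: F(x) = \frac{\log{\left(\frac{x^{4}}{2} + 2 x^{2} + 6 \right)}}{4} + \frac{5 \operatorname{atan}{\left(\frac{3 x}{2} \right)}}{2}; value = - \frac{5 \operatorname{atan}{\left(\frac{3}{4} \right)}}{2} - \frac{\log{\left(\frac{209}{32} \right)}}{4} + \frac{\log{\left(\frac{417}{32} \right)}}{4} + \frac{5 \operatorname{atan}{\left(\frac{9}{4} \right)}}{2}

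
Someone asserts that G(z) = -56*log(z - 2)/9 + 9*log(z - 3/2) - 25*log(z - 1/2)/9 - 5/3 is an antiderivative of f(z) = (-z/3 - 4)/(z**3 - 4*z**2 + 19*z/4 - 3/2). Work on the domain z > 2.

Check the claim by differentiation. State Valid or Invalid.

Valid - differentiating G returns exactly f.

d/dz[G] = (-4*z - 48)/(12*z**3 - 48*z**2 + 57*z - 18)
This equals f(z) exactly, so the claim holds.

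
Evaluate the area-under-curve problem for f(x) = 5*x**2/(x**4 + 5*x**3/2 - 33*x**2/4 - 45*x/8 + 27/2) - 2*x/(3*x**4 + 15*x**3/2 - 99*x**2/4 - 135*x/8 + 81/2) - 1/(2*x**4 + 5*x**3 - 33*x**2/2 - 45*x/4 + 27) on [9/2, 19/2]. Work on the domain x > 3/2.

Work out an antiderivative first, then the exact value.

Factor the denominator (3*(x + 4)*(2*x - 3)**2*(2*x + 3)) and decompose: f = 47/(45*(2*x + 3)) + 1229/(1089*(2*x - 3)) + 26/(11*(2*x - 3)**2) - 1972/(1815*(x + 4)); each piece integrates to a log, atan, or power term.
F(x) = (12290*x*log(x - 3/2) + 11374*x*log(x + 3/2) - 23664*x*log(x + 4) - 18435*log(x - 3/2) - 17061*log(x + 3/2) + 35496*log(x + 4) - 12870)/(21780*x - 32670) is an antiderivative of f.
Check: d/dx[(12290*x*log(x - 3/2) + 11374*x*log(x + 3/2) - 23664*x*log(x + 4) - 18435*log(x - 3/2) - 17061*log(x + 3/2) + 35496*log(x + 4) - 12870)/(21780*x - 32670)] = (120*x**2 - 16*x - 12)/(24*x**4 + 60*x**3 - 198*x**2 - 135*x + 324), which equals f(x).
F(19/2) = -1972*log(27/2)/1815 - 13/176 + 1229*log(8)/2178 + 47*log(11)/90; F(9/2) = -1972*log(17/2)/1815 - 13/66 + 1229*log(3)/2178 + 47*log(6)/90.
Integral = F(19/2) - F(9/2) = -1972*log(27/2)/1815 - 47*log(6)/90 - 1229*log(3)/2178 + 65/528 + 1229*log(8)/2178 + 47*log(11)/90 + 1972*log(17/2)/1815.

Antiderivative: F(x) = (12290*x*log(x - 3/2) + 11374*x*log(x + 3/2) - 23664*x*log(x + 4) - 18435*log(x - 3/2) - 17061*log(x + 3/2) + 35496*log(x + 4) - 12870)/(21780*x - 32670); value = -1972*log(27/2)/1815 - 47*log(6)/90 - 1229*log(3)/2178 + 65/528 + 1229*log(8)/2178 + 47*log(11)/90 + 1972*log(17/2)/1815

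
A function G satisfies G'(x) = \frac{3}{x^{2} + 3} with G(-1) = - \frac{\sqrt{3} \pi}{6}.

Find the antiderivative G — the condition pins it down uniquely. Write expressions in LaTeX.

Whatever form G(x) takes, its d/dx must return the stated G'(x).
A general antiderivative is \sqrt{3} \operatorname{atan}{\left(\frac{\sqrt{3} x}{3} \right)} + C.
The condition gives C = - \frac{\sqrt{3} \pi}{6} - (- \frac{\sqrt{3} \pi}{6}) = 0.
So G(x) = \sqrt{3} \operatorname{atan}{\left(\frac{\sqrt{3} x}{3} \right)}.
Check: d/dx[\sqrt{3} \operatorname{atan}{\left(\frac{\sqrt{3} x}{3} \right)}] = \frac{3}{x^{2} + 3} = G'(x).

G(x) = \sqrt{3} \operatorname{atan}{\left(\frac{\sqrt{3} x}{3} \right)}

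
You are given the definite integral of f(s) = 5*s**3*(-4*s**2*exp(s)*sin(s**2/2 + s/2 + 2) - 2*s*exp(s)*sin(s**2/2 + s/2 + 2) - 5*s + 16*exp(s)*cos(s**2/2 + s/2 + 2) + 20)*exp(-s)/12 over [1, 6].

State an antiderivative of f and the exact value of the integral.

Antiderivative: F(s) = 5*s**4*(cos(s**2/2 + s/2 + 2) + 5*exp(-s)/4)/3; value = 2160*cos(23) - 25*exp(-1)/12 - 5*cos(3)/3 + 2700*exp(-6)

Recognize the product-rule pattern: f = u'v + uv' with u = 5*s**4/3, v = cos(s**2/2 + s/2 + 2) + 5*exp(-s)/4, so integration by parts undoes it.
F(s) = 5*s**4*(cos(s**2/2 + s/2 + 2) + 5*exp(-s)/4)/3 is an antiderivative of f.
Check: d/ds[5*s**4*(cos(s**2/2 + s/2 + 2) + 5*exp(-s)/4)/3] = (-20*s**5*exp(s)*sin(s**2/2 + s/2 + 2) - 10*s**4*exp(s)*sin(s**2/2 + s/2 + 2) - 25*s**4 + 80*s**3*exp(s)*cos(s**2/2 + s/2 + 2) + 100*s**3)*exp(-s)/12, which equals f(s).
F(6) = 2160*cos(23) + 2700*exp(-6); F(1) = 5*cos(3)/3 + 25*exp(-1)/12.
Integral = F(6) - F(1) = 2160*cos(23) - 25*exp(-1)/12 - 5*cos(3)/3 + 2700*exp(-6).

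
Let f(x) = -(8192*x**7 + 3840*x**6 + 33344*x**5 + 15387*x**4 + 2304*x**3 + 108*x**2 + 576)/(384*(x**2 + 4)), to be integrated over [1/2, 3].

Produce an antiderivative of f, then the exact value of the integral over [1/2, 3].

Antiderivative: F(x) = -(4096*x**6 + 2304*x**5 + 432*x**4 + 27*x**3 + 864*atan(x/2))/1152; value = -28651285/9216 - 3*atan(3/2)/4 + 3*atan(1/4)/4

An antiderivative F(x) passes only if d/dx[F] lands on f(x) exactly.
F(x) = -(4096*x**6 + 2304*x**5 + 432*x**4 + 27*x**3 + 864*atan(x/2))/1152 is an antiderivative of f.
Check: d/dx[-(4096*x**6 + 2304*x**5 + 432*x**4 + 27*x**3 + 864*atan(x/2))/1152] = (-8192*x**7 - 3840*x**6 - 33344*x**5 - 15387*x**4 - 2304*x**3 - 108*x**2 - 576)/(384*x**2 + 1536), which equals f(x).
F(3) = -397953/128 - 3*atan(3/2)/4; F(1/2) = -3*atan(1/4)/4 - 1331/9216.
Integral = F(3) - F(1/2) = -28651285/9216 - 3*atan(3/2)/4 + 3*atan(1/4)/4.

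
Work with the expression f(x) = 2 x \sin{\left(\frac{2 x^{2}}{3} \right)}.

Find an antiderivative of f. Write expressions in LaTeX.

f matches the chain-rule pattern g'(h)*h' with inner function h(x) = \frac{2 x^{2}}{3}; substituting u = h(x) collapses the integral.
Check: d/dx[- \frac{3 \cos{\left(\frac{2 x^{2}}{3} \right)}}{2}] = 2 x \sin{\left(\frac{2 x^{2}}{3} \right)} = f(x).

An antiderivative is F(x) = - \frac{3 \cos{\left(\frac{2 x^{2}}{3} \right)}}{2}.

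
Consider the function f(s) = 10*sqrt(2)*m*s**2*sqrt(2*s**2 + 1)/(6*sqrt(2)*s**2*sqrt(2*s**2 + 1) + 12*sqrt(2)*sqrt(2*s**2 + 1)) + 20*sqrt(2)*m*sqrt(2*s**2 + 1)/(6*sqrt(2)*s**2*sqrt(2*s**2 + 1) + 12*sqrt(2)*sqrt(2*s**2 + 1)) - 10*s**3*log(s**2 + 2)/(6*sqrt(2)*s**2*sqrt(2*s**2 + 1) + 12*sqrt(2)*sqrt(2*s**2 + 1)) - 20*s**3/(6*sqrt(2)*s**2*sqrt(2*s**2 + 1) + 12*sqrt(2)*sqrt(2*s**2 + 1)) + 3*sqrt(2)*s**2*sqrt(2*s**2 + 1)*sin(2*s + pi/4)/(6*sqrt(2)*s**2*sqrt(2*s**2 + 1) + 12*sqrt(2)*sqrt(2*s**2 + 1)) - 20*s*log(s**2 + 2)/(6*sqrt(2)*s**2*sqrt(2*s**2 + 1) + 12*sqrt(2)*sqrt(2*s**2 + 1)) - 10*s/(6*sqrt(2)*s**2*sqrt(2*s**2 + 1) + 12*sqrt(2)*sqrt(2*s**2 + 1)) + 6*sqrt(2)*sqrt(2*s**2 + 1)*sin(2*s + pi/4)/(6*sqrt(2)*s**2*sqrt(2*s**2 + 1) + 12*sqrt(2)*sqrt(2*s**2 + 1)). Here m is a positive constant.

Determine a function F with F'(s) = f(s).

An antiderivative is F(s) = (20*m*s - 5*sqrt(2)*sqrt(2*s**2 + 1)*log(s**2 + 2) - 3*cos(2*s + pi/4))/12.

Integrate term by term and add the pieces.
Check: d/ds[(20*m*s - 5*sqrt(2)*sqrt(2*s**2 + 1)*log(s**2 + 2) - 3*cos(2*s + pi/4))/12] = (10*m*s**2*sqrt(2*s**2 + 1) + 20*m*sqrt(2*s**2 + 1) - 5*sqrt(2)*s**3*log(s**2 + 2) - 10*sqrt(2)*s**3 + 3*s**2*sqrt(2*s**2 + 1)*sin(2*s + pi/4) - 10*sqrt(2)*s*log(s**2 + 2) - 5*sqrt(2)*s + 6*sqrt(2*s**2 + 1)*sin(2*s + pi/4))/(6*s**2*sqrt(2*s**2 + 1) + 12*sqrt(2*s**2 + 1)), which equals f(s).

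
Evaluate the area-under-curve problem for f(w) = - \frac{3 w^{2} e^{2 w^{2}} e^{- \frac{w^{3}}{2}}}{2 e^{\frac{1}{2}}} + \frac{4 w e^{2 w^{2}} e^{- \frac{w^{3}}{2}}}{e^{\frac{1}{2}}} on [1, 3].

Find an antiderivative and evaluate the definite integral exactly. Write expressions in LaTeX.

f matches the chain-rule pattern g'(h)*h' with inner function h(w) = - \frac{w^{3}}{2} + 2 w^{2} - \frac{1}{2}; substituting u = h(w) collapses the integral.
F(w) = e^{- \frac{w^{3}}{2} + 2 w^{2} - \frac{1}{2}} is an antiderivative of f.
Check: d/dw[e^{- \frac{w^{3}}{2} + 2 w^{2} - \frac{1}{2}}] = \frac{\left(- 3 w^{2} + 8 w\right) e^{2 w^{2}} e^{- \frac{w^{3}}{2}}}{2 e^{\frac{1}{2}}}, which equals f(w).
F(3) = e^{4}; F(1) = e.
Integral = F(3) - F(1) = - e + e^{4}.

Antiderivative: F(w) = e^{- \frac{w^{3}}{2} + 2 w^{2} - \frac{1}{2}}; value = - e + e^{4}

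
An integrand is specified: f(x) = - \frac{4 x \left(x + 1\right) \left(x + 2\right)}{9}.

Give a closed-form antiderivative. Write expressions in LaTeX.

The substitution u = \frac{x^{2}}{3} + \frac{2 x}{3} works: f is exactly (dF/du)*(du/dx) for that inner function.
Check: d/dx[- \left(\frac{x^{2}}{3} + \frac{2 x}{3}\right)^{2}] = - \frac{4 x^{3}}{9} - \frac{4 x^{2}}{3} - \frac{8 x}{9}, which equals f(x).

An antiderivative is F(x) = - \left(\frac{x^{2}}{3} + \frac{2 x}{3}\right)^{2}.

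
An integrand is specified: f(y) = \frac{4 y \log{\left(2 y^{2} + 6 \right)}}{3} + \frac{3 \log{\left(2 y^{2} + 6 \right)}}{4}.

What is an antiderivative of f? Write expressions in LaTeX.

Integrate term by term and add the pieces.
Check: d/dy[\frac{- 8 y^{2} + y \left(8 y + 9\right) \log{\left(2 y^{2} + 6 \right)} - 18 y + 24 \log{\left(y^{2} + 3 \right)} + 18 \sqrt{3} \operatorname{atan}{\left(\frac{\sqrt{3} y}{3} \right)}}{12}] = \frac{4 y \log{\left(y^{2} + 3 \right)}}{3} + \frac{4 y \log{\left(2 \right)}}{3} + \frac{3 \log{\left(y^{2} + 3 \right)}}{4} + \frac{3 \log{\left(2 \right)}}{4}, which equals f(y).

An antiderivative is F(y) = \frac{- 8 y^{2} + y \left(8 y + 9\right) \log{\left(2 y^{2} + 6 \right)} - 18 y + 24 \log{\left(y^{2} + 3 \right)} + 18 \sqrt{3} \operatorname{atan}{\left(\frac{\sqrt{3} y}{3} \right)}}{12}.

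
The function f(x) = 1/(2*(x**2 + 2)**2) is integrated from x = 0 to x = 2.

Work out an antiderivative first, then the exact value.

Check any antiderivative F(x) by computing F'(x) and comparing it with f(x).
F(x) = x/(8*x**2 + 16) + sqrt(2)*atan(sqrt(2)*x/2)/16 is an antiderivative of f.
Check: d/dx[x/(8*x**2 + 16) + sqrt(2)*atan(sqrt(2)*x/2)/16] = 1/(2*x**4 + 8*x**2 + 8), which equals f(x).
F(2) = 1/24 + sqrt(2)*atan(sqrt(2))/16; F(0) = 0.
Integral = F(2) - F(0) = 1/24 + sqrt(2)*atan(sqrt(2))/16.

Antiderivative: F(x) = x/(8*x**2 + 16) + sqrt(2)*atan(sqrt(2)*x/2)/16; value = 1/24 + sqrt(2)*atan(sqrt(2))/16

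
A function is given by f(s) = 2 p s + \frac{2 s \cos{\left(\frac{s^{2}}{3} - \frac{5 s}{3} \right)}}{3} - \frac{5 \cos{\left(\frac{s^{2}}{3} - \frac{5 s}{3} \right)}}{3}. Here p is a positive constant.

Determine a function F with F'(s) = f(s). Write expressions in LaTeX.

Integrate term by term and add the pieces.
Check: d/ds[p s^{2} + \sin{\left(\frac{s^{2}}{3} - \frac{5 s}{3} \right)}] = 2 p s + \frac{2 s \cos{\left(\frac{s^{2}}{3} - \frac{5 s}{3} \right)}}{3} - \frac{5 \cos{\left(\frac{s^{2}}{3} - \frac{5 s}{3} \right)}}{3} = f(s).

An antiderivative is F(s) = p s^{2} + \sin{\left(\frac{s^{2}}{3} - \frac{5 s}{3} \right)}.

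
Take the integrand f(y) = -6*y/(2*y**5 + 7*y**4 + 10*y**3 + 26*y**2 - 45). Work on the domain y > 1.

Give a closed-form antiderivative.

An antiderivative is F(y) = (-203*log(y - 1) - 672*log(y + 3/2) + 435*log(y + 3) + 220*log(y**2 + 5) + 100*sqrt(5)*atan(sqrt(5)*y/5))/4060.

Factor the denominator ((y - 1)*(y + 3)*(2*y + 3)*(y**2 + 5)) and decompose: f = (22*y + 25)/(203*(y**2 + 5)) - 48/(145*(2*y + 3)) + 3/(28*(y + 3)) - 1/(20*(y - 1)); each piece integrates to a log, atan, or power term.
Check: d/dy[(-203*log(y - 1) - 672*log(y + 3/2) + 435*log(y + 3) + 220*log(y**2 + 5) + 100*sqrt(5)*atan(sqrt(5)*y/5))/4060] = -6*y/(2*y**5 + 7*y**4 + 10*y**3 + 26*y**2 - 45) = f(y).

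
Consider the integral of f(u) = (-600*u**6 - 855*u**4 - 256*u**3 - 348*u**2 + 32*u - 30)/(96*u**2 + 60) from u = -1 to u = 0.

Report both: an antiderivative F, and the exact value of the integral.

Antiderivative: F(u) = -5*u**5/4 - 5*u**3/3 - 4*u**2/3 - u/2 + log(4*u**2 + 5/2); value = -25/12 - log(13/2) + log(5/2)

Since d/du undoes antidifferentiation here, F'(u) = f(u) is required of F(u).
F(u) = -5*u**5/4 - 5*u**3/3 - 4*u**2/3 - u/2 + log(4*u**2 + 5/2) is an antiderivative of f.
Check: d/du[-5*u**5/4 - 5*u**3/3 - 4*u**2/3 - u/2 + log(4*u**2 + 5/2)] = (-600*u**6 - 855*u**4 - 256*u**3 - 348*u**2 + 32*u - 30)/(96*u**2 + 60) = f(u).
F(0) = log(5/2); F(-1) = log(13/2) + 25/12.
Integral = F(0) - F(-1) = -25/12 - log(13/2) + log(5/2).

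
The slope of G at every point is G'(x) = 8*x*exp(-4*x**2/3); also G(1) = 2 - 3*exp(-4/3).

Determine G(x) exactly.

G'(x) matches the chain-rule pattern g'(h)*h' with inner function h(x) = -4*x**2/3; substituting u = h(x) collapses the integral.
A general antiderivative is -3*exp(-4*x**2/3) + C.
The condition gives C = 2 - 3*exp(-4/3) - (-3*exp(-4/3)) = 2.
So G(x) = (2*exp(4*x**2/3) - 3)*exp(-4*x**2/3).
Check: d/dx[(2*exp(4*x**2/3) - 3)*exp(-4*x**2/3)] = 8*x*exp(-4*x**2/3) = G'(x).

G(x) = (2*exp(4*x**2/3) - 3)*exp(-4*x**2/3)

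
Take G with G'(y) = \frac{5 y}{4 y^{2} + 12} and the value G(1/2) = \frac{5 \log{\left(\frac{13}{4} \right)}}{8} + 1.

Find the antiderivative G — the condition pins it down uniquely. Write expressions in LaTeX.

The substitution u = y^{2} + 3 works: G'(y) is exactly (dG/du)*(du/dy) for that inner function.
A general antiderivative is \frac{5 \log{\left(y^{2} + 3 \right)}}{8} + C.
The condition gives C = \frac{5 \log{\left(\frac{13}{4} \right)}}{8} + 1 - (\frac{5 \log{\left(\frac{13}{4} \right)}}{8}) = 1.
So G(y) = \frac{5 \log{\left(y^{2} + 3 \right)}}{8} + 1.
Check: d/dy[\frac{5 \log{\left(y^{2} + 3 \right)}}{8} + 1] = \frac{5 y}{4 y^{2} + 12} = G'(y).

G(y) = \frac{5 \log{\left(y^{2} + 3 \right)}}{8} + 1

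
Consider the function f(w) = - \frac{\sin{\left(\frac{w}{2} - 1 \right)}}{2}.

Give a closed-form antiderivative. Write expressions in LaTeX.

An antiderivative F(w) passes only if d/dw[F] lands on f(w) exactly.
Check: d/dw[\cos{\left(\frac{w}{2} - 1 \right)}] = - \frac{\sin{\left(\frac{w}{2} - 1 \right)}}{2} = f(w).

An antiderivative is F(w) = \cos{\left(\frac{w}{2} - 1 \right)}.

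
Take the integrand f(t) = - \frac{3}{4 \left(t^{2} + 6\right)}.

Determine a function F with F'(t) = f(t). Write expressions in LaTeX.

An antiderivative is F(t) = - \frac{\sqrt{6} \operatorname{atan}{\left(\frac{\sqrt{6} t}{6} \right)}}{8}.

A candidate is checked by its d/dt: the result must match f(t).
Check: d/dt[- \frac{\sqrt{6} \operatorname{atan}{\left(\frac{\sqrt{6} t}{6} \right)}}{8}] = - \frac{3}{4 t^{2} + 24}, which equals f(t).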